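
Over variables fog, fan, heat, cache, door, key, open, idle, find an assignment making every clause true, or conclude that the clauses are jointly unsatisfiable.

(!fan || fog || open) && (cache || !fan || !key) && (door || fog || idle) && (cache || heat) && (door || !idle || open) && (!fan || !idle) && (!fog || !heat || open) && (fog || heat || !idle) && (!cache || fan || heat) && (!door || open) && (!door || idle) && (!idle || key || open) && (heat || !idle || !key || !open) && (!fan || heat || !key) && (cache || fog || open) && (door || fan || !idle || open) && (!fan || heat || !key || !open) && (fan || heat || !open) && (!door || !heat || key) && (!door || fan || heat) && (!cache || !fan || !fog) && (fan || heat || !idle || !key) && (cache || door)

fog=T, fan=F, heat=T, cache=T, door=T, key=T, open=T, idle=T

Set fog = True.
Try fan = True:
  (!fan || !idle) forces idle = False.
  (!door || idle) forces door = False.
  (!cache || !fan || !fog) forces cache = False.
  clause (cache || door) is falsified — backtrack.
So fan = False.
Set heat = True.
  then (!fog || !heat || open) forces open = True.
Set cache = True.
Set door = True.
  then (!door || idle) forces idle = True.
  then (!door || !heat || key) forces key = True.
All clauses satisfied.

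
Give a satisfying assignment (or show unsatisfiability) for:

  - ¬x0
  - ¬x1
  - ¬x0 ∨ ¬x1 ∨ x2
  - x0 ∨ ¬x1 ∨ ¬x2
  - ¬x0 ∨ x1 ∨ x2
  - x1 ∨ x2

Unit clause (¬x0) forces x0 = False.
Unit clause (¬x1) forces x1 = False.
In (x1 ∨ x2) only x2 is left, so x2 = True.
Check each clause:
  (¬x0): ¬x0 holds.
  (¬x1): ¬x1 holds.
  (¬x0 ∨ ¬x1 ∨ x2): ¬x0 holds.
  (x0 ∨ ¬x1 ∨ ¬x2): ¬x1 holds.
  (¬x0 ∨ x1 ∨ x2): ¬x0 holds.
  (x1 ∨ x2): x2 holds.
All clauses satisfied.

x0: False; x1: False; x2: True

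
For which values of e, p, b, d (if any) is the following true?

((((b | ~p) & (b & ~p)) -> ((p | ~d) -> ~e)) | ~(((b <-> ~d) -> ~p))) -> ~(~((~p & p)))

e=T, p=F, b=T, d=F

  ((((b | ~p) & (b & ~p)) -> ((p | ~d) -> ~e)) | ~(((b <-> ~d) -> ~p))) -> ~(~((~p & p))) = True
    (((b | ~p) & (b & ~p)) -> ((p | ~d) -> ~e)) | ~(((b <-> ~d) -> ~p)) = False
      ((b | ~p) & (b & ~p)) -> ((p | ~d) -> ~e) = False
        (b | ~p) & (b & ~p) = True
          b | ~p = True
            ~p = True
          b & ~p = True
            ~p = True
        (p | ~d) -> ~e = False
          p | ~d = True
            ~d = True
          ~e = False
      ~(((b <-> ~d) -> ~p)) = False
        (b <-> ~d) -> ~p = True
          b <-> ~d = True
            ~d = True
          ~p = True
    ~(~((~p & p))) = False
      ~((~p & p)) = True
        ~p & p = False
          ~p = True
The formula evaluates to True.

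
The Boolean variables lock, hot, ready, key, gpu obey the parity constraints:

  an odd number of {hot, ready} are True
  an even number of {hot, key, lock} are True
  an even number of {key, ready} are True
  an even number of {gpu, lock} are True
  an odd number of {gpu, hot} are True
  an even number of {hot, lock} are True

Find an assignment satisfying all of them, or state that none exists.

UNSATISFIABLE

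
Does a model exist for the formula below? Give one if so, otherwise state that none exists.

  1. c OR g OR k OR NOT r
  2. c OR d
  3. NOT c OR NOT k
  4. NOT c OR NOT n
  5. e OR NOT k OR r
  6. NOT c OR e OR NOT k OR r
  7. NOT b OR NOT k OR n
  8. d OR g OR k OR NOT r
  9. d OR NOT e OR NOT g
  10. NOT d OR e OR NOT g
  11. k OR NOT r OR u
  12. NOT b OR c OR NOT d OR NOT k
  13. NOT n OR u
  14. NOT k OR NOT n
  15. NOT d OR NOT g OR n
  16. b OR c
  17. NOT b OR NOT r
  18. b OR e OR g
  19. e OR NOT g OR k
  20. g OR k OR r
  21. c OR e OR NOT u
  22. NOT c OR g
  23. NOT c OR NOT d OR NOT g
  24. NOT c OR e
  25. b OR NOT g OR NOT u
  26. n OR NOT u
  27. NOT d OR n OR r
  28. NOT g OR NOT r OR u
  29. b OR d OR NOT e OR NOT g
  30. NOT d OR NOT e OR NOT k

n: True; g: True; k: False; b: True; c: False; r: False; e: True; d: True; u: True

Set n = True.
  then (NOT c OR NOT n) forces c = False.
  then (NOT n OR u) forces u = True.
  then (NOT k OR NOT n) forces k = False.
  then (b OR c) forces b = True.
  then (NOT b OR NOT r) forces r = False.
  then (g OR k OR r) forces g = True.
  then (c OR e OR NOT u) forces e = True.
  then (c OR d) forces d = True.
All clauses satisfied.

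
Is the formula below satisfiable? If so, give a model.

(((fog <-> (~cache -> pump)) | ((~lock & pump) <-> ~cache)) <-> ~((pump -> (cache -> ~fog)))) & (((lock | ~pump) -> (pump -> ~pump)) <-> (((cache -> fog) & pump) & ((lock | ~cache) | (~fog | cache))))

cache=T, fog=T, pump=T, lock=F

  ((fog <-> (~cache -> pump)) | ((~lock & pump) <-> ~cache)) <-> ~((pump -> (cache -> ~fog))) = True
    (fog <-> (~cache -> pump)) | ((~lock & pump) <-> ~cache) = True
      fog <-> (~cache -> pump) = True
        ~cache -> pump = True
          ~cache = False
      (~lock & pump) <-> ~cache = False
        ~lock & pump = True
          ~lock = True
        ~cache = False
    ~((pump -> (cache -> ~fog))) = True
      pump -> (cache -> ~fog) = False
        cache -> ~fog = False
          ~fog = False
  ((lock | ~pump) -> (pump -> ~pump)) <-> (((cache -> fog) & pump) & ((lock | ~cache) | (~fog | cache))) = True
    (lock | ~pump) -> (pump -> ~pump) = True
      lock | ~pump = False
        ~pump = False
      pump -> ~pump = False
        ~pump = False
    ((cache -> fog) & pump) & ((lock | ~cache) | (~fog | cache)) = True
      (cache -> fog) & pump = True
        cache -> fog = True
      (lock | ~cache) | (~fog | cache) = True
        lock | ~cache = False
          ~cache = False
        ~fog | cache = True
          ~fog = False
Both conjuncts True, so the formula holds.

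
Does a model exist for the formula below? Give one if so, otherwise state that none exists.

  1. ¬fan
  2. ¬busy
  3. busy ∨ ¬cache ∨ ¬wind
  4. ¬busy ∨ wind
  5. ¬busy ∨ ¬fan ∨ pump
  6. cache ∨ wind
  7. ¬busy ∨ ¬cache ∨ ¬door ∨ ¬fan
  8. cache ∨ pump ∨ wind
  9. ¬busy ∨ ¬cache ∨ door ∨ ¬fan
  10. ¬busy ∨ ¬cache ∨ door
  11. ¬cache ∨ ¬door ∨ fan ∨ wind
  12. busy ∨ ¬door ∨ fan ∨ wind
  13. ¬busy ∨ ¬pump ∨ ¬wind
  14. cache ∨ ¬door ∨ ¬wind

Unit clause (¬fan) forces fan = False.
Unit clause (¬busy) forces busy = False.
Try door = True:
  (busy ∨ ¬door ∨ fan ∨ wind) forces wind = True.
  (busy ∨ ¬cache ∨ ¬wind) forces cache = False.
  clause (cache ∨ ¬door ∨ ¬wind) is falsified — backtrack.
So door = False.
Set wind = False.
  then (cache ∨ wind) forces cache = True.
Set pump = False.
All clauses satisfied.

door=F; busy=F; wind=F; fan=F; cache=T; pump=F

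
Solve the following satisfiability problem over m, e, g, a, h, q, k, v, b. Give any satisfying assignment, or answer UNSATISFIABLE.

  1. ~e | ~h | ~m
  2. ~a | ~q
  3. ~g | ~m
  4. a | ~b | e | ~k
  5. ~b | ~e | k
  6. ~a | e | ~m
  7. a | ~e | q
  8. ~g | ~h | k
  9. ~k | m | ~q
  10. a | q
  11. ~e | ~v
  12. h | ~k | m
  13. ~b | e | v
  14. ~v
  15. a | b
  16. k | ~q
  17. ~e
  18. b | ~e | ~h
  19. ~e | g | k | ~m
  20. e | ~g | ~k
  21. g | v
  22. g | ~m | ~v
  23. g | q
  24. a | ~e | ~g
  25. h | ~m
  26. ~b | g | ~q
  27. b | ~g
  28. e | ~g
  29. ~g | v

Unsatisfiable

Case g = True:
  (~g | ~m) forces m = False.
  (~v) forces v = False.
  Clause (~g | v) is falsified — contradiction.
Case g = False:
  (~v) forces v = False.
  Clause (g | v) is falsified — contradiction.
Both cases fail, so the formula is unsatisfiable.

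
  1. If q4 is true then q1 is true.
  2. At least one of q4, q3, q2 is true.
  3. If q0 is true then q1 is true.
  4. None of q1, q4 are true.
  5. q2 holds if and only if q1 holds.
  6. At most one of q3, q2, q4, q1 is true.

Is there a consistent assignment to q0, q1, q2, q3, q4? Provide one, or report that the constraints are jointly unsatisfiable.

q0=F, q1=F, q2=F, q3=T, q4=F

  (1) q4=F ⇒ q1: vacuous ✓
  (2) {q4, q3, q2}: 1 true — at least one ✓
  (3) q0=F ⇒ q1: vacuous ✓
  (4) {q1, q4}: 0 true — none ✓
  (5) q2=F, q1=F — same ✓
  (6) {q3, q2, q4, q1}: 1 true — at most one ✓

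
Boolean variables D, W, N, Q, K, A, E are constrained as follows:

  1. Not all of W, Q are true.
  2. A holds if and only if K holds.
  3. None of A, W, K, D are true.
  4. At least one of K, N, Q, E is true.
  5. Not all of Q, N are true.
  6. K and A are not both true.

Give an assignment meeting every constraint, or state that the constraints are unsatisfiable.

D: False, W: False, N: False, Q: True, K: False, A: False, E: True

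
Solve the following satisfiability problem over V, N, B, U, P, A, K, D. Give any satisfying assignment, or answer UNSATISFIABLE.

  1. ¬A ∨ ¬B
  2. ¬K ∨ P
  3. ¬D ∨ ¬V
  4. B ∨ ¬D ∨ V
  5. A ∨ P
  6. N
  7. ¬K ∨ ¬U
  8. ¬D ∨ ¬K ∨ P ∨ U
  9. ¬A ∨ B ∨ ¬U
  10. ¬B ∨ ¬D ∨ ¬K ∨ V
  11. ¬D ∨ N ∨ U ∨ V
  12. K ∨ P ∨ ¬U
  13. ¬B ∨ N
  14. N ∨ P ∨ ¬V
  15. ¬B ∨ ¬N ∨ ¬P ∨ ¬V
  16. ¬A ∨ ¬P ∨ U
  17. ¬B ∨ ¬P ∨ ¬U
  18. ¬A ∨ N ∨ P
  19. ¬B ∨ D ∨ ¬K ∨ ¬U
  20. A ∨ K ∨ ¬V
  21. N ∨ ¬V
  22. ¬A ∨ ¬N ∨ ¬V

V = False, N = True, B = False, U = False, P = False, A = True, K = False, D = False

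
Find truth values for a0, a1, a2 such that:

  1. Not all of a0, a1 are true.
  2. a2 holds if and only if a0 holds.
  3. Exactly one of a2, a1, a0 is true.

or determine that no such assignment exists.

a0 = False, a1 = True, a2 = False

  (1) {a0, a1}: 1/2 true — not all ✓
  (2) a2=F, a0=F — same ✓
  (3) {a2, a1, a0}: 1 true — exactly one ✓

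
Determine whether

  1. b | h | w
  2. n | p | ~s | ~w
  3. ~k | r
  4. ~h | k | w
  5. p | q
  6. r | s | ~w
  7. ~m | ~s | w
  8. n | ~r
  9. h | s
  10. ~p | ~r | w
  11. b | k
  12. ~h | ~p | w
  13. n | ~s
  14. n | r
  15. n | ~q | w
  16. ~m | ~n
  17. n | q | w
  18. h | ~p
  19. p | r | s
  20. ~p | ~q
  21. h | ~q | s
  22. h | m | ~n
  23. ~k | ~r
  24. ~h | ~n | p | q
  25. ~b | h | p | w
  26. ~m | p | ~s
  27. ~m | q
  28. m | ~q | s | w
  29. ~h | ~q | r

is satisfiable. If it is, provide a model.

Try h = False:
  (h | s) forces s = True.
  (n | ~s) forces n = True.
  (~m | ~n) forces m = False.
  clause (h | m | ~n) is falsified — backtrack.
So h = True.
Try w = False:
  (~h | k | w) forces k = True.
  (~k | r) forces r = True.
  clause (~k | ~r) is falsified — backtrack.
So w = True.
Set q = False.
  then (p | q) forces p = True.
  then (~m | q) forces m = False.
Set b = True.
Set n = True.
Try k = True:
  (~k | r) forces r = True.
  clause (~k | ~r) is falsified — backtrack.
So k = False.
Set s = False.
  then (r | s | ~w) forces r = True.
All clauses satisfied.

h = True, w = True, q = False, b = True, n = True, k = False, m = False, s = False, r = True, p = True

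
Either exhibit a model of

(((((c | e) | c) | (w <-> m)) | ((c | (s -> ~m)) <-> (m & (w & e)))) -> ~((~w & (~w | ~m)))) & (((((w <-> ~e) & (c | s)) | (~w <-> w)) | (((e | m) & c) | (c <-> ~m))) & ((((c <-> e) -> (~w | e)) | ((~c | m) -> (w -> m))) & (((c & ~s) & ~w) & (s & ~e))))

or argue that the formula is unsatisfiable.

Unsatisfiable

Case s = True: the conjunct ~s is False.
Case s = False: the conjunct s is False.
Both cases fail — unsatisfiable.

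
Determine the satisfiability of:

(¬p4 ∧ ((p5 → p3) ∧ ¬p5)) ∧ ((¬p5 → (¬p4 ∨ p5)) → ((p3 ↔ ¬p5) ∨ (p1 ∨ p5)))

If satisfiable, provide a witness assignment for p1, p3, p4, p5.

p1 = False; p3 = True; p4 = False; p5 = False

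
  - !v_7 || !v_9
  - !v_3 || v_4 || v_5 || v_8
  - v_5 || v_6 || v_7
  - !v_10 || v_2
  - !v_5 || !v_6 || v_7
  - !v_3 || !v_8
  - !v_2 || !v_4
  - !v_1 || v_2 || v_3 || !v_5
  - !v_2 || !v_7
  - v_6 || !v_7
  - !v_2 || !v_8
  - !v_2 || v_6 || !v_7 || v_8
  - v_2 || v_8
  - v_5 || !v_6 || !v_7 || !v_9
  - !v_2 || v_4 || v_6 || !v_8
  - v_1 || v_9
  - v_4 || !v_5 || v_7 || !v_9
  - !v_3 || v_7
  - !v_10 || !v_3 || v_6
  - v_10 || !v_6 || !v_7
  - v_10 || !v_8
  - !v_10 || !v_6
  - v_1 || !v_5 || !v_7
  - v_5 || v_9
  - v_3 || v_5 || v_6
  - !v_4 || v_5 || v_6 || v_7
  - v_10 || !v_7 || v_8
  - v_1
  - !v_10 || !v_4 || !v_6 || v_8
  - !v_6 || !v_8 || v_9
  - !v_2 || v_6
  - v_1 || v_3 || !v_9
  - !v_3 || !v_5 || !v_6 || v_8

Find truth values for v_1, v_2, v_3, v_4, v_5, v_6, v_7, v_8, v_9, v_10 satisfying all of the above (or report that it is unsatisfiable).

Unit clause (v_1) forces v_1 = True.
Try v_2 = False:
  (!v_10 || v_2) forces v_10 = False.
  (v_2 || v_8) forces v_8 = True.
  clause (v_10 || !v_8) is falsified — backtrack.
So v_2 = True.
  then (!v_2 || !v_4) forces v_4 = False.
  then (!v_2 || !v_7) forces v_7 = False.
  then (!v_2 || !v_8) forces v_8 = False.
  then (!v_3 || v_7) forces v_3 = False.
  then (!v_2 || v_6) forces v_6 = True.
  then (!v_5 || !v_6 || v_7) forces v_5 = False.
  then (!v_10 || !v_6) forces v_10 = False.
  then (v_5 || v_9) forces v_9 = True.
All clauses satisfied.

v_1 = True, v_2 = True, v_3 = False, v_4 = False, v_5 = False, v_6 = True, v_7 = False, v_8 = False, v_9 = True, v_10 = False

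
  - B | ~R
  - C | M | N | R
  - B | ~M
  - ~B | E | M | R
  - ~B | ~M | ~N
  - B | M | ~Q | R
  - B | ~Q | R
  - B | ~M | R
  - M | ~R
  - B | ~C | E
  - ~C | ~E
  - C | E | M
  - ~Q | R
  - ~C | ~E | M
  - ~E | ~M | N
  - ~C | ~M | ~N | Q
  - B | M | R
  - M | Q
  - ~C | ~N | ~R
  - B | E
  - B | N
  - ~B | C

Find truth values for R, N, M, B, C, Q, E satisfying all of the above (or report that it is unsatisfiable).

R: True; N: False; M: True; B: True; C: True; Q: True; E: False

Set R = True.
  then (B | ~R) forces B = True.
  then (M | ~R) forces M = True.
  then (~B | C) forces C = True.
  then (~B | ~M | ~N) forces N = False.
  then (~C | ~E) forces E = False.
Set Q = True.
All clauses satisfied.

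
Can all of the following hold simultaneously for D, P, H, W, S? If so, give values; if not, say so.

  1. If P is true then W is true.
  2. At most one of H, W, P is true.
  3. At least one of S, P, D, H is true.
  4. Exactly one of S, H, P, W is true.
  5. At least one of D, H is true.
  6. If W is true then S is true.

D=T, P=F, H=T, W=F, S=F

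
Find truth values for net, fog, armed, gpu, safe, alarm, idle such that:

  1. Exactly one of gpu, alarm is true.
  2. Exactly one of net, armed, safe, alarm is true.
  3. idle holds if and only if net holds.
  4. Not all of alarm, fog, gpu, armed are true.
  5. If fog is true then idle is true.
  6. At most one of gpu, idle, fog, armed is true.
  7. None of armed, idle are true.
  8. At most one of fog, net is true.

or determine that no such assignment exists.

net=F, fog=F, armed=F, gpu=F, safe=F, alarm=T, idle=F

  (1) {gpu, alarm}: 1 true — exactly one ✓
  (2) {net, armed, safe, alarm}: 1 true — exactly one ✓
  (3) idle=F, net=F — same ✓
  (4) {alarm, fog, gpu, armed}: 1/4 true — not all ✓
  (5) fog=F ⇒ idle: vacuous ✓
  (6) {gpu, idle, fog, armed}: 0 true — at most one ✓
  (7) {armed, idle}: 0 true — none ✓
  (8) {fog, net}: 0 true — at most one ✓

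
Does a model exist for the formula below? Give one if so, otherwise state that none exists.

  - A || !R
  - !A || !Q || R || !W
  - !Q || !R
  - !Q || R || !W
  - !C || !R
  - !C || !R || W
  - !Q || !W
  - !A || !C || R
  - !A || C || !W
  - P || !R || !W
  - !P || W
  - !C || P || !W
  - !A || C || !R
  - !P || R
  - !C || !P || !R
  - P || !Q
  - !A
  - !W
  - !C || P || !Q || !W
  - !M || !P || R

W=F, A=F, R=F, Q=F, C=F, P=F, M=F

Unit clause (!A) forces A = False.
Unit clause (!W) forces W = False.
In (A || !R) only !R is left, so R = False.
In (!P || W) only !P is left, so P = False.
In (P || !Q) only !Q is left, so Q = False.
Set C = False.
Set M = False.
All clauses satisfied.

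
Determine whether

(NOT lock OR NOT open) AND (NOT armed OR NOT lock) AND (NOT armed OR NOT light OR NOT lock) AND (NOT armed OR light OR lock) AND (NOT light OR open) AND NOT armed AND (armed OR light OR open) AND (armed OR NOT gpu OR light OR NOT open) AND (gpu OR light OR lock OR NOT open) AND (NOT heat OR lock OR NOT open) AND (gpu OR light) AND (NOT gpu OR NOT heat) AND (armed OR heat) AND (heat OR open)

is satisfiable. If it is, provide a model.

Unsatisfiable — no assignment works.

Case armed = True:
  Clause (NOT armed) is falsified — contradiction.
Case armed = False:
  (armed OR heat) forces heat = True.
  (NOT gpu OR NOT heat) forces gpu = False.
  (gpu OR light) forces light = True.
  (NOT light OR open) forces open = True.
  (NOT lock OR NOT open) forces lock = False.
  Clause (NOT heat OR lock OR NOT open) is falsified — contradiction.
Both cases fail, so the formula is unsatisfiable.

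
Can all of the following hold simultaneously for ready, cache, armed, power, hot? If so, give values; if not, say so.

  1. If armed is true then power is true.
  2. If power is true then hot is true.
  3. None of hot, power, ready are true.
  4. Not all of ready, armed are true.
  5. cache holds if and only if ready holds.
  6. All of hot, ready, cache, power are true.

Case ready = True:
  Constraint (3) is violated (ready=T) — contradiction.
Case ready = False:
  Constraint (6) is violated (ready=F) — contradiction.
Both cases fail — unsatisfiable.

Unsatisfiable — no assignment works.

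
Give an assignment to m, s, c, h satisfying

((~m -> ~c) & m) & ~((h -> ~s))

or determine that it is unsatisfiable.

m = True; s = True; c = True; h = True

  (~m -> ~c) & m = True
    ~m -> ~c = True
      ~m = False
      ~c = False
  ~((h -> ~s)) = True
    h -> ~s = False
      ~s = False
Both conjuncts True, so the formula holds.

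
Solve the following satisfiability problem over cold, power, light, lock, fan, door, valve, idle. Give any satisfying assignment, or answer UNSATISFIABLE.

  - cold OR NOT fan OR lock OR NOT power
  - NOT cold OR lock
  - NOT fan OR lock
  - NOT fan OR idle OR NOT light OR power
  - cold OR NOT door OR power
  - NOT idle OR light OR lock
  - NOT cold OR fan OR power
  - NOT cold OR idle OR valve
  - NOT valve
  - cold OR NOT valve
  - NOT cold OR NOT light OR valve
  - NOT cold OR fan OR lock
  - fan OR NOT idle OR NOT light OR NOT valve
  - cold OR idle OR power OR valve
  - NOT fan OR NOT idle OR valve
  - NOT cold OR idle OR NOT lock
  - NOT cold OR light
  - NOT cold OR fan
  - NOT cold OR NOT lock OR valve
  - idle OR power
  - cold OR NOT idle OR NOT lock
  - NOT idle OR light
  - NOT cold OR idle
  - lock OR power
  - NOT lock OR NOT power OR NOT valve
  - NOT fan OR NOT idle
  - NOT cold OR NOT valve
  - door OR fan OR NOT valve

Unit clause (NOT valve) forces valve = False.
Try cold = True:
  (NOT cold OR lock) forces lock = True.
  clause (NOT cold OR NOT lock OR valve) is falsified — backtrack.
So cold = False.
Set power = True.
Set light = False.
  then (NOT idle OR light) forces idle = False.
Set lock = True.
Set fan = False.
Set door = True.
All clauses satisfied.

cold=F, power=T, light=F, lock=T, fan=F, door=T, valve=F, idle=F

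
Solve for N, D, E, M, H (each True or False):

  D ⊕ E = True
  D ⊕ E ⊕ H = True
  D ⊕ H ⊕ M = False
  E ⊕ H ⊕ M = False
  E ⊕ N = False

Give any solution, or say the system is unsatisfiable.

Adding constraints 1, 3, 4 mod 2: every variable appears an even number of times on the left, so the left side is 0.
But the right sides sum to 1 (mod 2). 0 ≠ 1 — the system is inconsistent.

Unsatisfiable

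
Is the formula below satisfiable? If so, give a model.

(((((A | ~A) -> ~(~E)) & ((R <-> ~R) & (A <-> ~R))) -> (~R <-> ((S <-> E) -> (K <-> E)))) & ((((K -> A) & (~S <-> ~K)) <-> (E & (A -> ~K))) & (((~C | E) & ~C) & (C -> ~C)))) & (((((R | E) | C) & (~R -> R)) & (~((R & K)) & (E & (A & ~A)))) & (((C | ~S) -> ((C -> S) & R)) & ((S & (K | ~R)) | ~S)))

Case A = True: the conjunct ~A is False.
Case A = False: the conjunct A is False.
Both cases fail — unsatisfiable.

UNSATISFIABLE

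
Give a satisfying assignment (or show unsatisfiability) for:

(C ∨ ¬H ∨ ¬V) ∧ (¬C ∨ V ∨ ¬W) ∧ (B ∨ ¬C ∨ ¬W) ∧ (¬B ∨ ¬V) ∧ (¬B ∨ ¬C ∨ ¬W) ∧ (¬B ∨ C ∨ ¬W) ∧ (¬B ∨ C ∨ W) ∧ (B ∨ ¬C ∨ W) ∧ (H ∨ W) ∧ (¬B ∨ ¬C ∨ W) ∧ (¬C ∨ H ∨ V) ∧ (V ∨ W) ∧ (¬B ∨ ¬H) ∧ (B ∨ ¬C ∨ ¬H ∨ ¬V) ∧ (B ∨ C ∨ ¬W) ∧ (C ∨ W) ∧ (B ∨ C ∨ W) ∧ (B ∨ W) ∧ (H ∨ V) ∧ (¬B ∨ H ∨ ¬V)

Case B = True:
  (¬B ∨ ¬V) forces V = False.
  (V ∨ W) forces W = True.
  (¬C ∨ V ∨ ¬W) forces C = False.
  Clause (¬B ∨ C ∨ ¬W) is falsified — contradiction.
Case B = False:
  (B ∨ W) forces W = True.
  (B ∨ ¬C ∨ ¬W) forces C = False.
  Clause (B ∨ C ∨ ¬W) is falsified — contradiction.
Both cases fail, so the formula is unsatisfiable.

The formula is unsatisfiable.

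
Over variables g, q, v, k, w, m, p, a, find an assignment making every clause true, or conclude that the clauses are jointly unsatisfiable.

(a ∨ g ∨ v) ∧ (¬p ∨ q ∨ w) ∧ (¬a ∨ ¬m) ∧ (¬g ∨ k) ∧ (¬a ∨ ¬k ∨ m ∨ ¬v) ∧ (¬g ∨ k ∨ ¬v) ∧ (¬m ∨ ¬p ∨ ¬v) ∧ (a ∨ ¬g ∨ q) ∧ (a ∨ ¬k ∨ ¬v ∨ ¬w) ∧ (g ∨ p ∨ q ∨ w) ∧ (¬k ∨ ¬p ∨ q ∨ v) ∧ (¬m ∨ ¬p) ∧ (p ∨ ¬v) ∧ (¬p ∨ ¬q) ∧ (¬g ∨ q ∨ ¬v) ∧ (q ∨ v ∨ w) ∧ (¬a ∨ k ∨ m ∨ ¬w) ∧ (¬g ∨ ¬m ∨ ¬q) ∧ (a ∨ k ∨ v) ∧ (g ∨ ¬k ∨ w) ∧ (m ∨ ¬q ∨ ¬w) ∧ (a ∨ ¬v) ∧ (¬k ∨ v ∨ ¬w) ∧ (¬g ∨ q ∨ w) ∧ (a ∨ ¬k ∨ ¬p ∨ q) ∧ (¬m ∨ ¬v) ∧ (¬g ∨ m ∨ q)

Set g = True.
  then (¬g ∨ k) forces k = True.
Set q = True.
  then (¬p ∨ ¬q) forces p = False.
  then (¬g ∨ ¬m ∨ ¬q) forces m = False.
  then (m ∨ ¬q ∨ ¬w) forces w = False.
  then (p ∨ ¬v) forces v = False.
Set a = False.
All clauses satisfied.

g = True, q = True, v = False, k = True, w = False, m = False, p = False, a = False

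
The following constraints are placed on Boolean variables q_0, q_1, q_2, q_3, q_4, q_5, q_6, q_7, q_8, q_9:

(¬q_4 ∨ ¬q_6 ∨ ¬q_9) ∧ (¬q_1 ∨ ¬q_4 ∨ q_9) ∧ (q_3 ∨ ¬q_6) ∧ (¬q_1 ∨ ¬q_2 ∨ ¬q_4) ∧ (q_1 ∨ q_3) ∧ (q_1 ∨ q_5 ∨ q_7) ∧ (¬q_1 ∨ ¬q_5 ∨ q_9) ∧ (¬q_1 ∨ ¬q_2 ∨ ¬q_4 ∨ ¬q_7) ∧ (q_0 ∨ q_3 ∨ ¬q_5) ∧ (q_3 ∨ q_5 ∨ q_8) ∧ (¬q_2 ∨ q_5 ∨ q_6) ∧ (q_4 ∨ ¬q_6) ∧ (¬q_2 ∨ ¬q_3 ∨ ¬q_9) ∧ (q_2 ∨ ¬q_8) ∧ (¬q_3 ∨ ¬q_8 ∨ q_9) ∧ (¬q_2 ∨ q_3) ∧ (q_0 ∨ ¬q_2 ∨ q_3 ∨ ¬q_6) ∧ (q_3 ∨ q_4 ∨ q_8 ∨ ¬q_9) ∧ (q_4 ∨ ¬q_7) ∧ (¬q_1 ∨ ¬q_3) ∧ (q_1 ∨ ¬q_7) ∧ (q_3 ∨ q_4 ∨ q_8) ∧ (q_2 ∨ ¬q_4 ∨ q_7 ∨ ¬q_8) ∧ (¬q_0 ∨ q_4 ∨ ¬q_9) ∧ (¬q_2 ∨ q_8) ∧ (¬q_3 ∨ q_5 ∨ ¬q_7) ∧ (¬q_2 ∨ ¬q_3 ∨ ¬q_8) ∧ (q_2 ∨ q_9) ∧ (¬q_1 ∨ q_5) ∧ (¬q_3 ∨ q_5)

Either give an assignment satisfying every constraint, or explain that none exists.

Set q_0 = True.
Set q_1 = True.
  then (¬q_1 ∨ ¬q_3) forces q_3 = False.
  then (¬q_1 ∨ q_5) forces q_5 = True.
  then (q_3 ∨ ¬q_6) forces q_6 = False.
  then (¬q_1 ∨ ¬q_5 ∨ q_9) forces q_9 = True.
  then (¬q_2 ∨ q_3) forces q_2 = False.
  then (¬q_0 ∨ q_4 ∨ ¬q_9) forces q_4 = True.
  then (q_2 ∨ ¬q_8) forces q_8 = False.
Set q_7 = True.
All clauses satisfied.

q_0 = True, q_1 = True, q_2 = False, q_3 = False, q_4 = True, q_5 = True, q_6 = False, q_7 = True, q_8 = False, q_9 = True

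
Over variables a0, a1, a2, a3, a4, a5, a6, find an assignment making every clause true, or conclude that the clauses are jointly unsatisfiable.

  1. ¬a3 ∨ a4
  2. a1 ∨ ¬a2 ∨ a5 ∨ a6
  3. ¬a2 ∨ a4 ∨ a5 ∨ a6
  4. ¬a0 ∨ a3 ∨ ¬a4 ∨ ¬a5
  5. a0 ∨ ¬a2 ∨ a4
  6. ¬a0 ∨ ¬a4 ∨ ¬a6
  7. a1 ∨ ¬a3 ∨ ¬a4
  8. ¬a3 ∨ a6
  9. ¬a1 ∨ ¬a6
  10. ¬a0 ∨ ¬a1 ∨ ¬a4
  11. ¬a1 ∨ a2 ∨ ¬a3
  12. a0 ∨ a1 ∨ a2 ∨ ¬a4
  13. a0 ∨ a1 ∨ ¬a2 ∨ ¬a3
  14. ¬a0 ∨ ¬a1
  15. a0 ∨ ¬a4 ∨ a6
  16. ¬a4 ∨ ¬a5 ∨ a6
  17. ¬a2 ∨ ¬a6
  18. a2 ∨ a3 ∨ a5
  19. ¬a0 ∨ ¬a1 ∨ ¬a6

Set a0 = False.
Set a1 = False.
Set a2 = False.
  then (a0 ∨ a1 ∨ a2 ∨ ¬a4) forces a4 = False.
  then (¬a3 ∨ a4) forces a3 = False.
  then (a2 ∨ a3 ∨ a5) forces a5 = True.
Set a6 = False.
All clauses satisfied.

a0 = False, a1 = False, a2 = False, a3 = False, a4 = False, a5 = True, a6 = False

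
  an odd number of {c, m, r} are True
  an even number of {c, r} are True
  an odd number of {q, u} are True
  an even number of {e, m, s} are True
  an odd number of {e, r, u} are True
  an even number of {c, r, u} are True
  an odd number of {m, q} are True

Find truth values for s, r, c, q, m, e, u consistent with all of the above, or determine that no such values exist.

The formula is unsatisfiable.

Adding constraints 1, 3, 6, 7 mod 2: every variable appears an even number of times on the left, so the left side is 0.
But the right sides sum to 1 (mod 2). 0 ≠ 1 — the system is inconsistent.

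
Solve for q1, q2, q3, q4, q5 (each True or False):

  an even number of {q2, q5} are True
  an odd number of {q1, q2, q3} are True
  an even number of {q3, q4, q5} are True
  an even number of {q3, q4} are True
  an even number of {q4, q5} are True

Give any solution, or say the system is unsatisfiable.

q1: True, q2: False, q3: False, q4: False, q5: False

{q2, q5}: 0 true → even ✓
{q1, q2, q3}: 1 true → odd ✓
{q3, q4, q5}: 0 true → even ✓
{q3, q4}: 0 true → even ✓
{q4, q5}: 0 true → even ✓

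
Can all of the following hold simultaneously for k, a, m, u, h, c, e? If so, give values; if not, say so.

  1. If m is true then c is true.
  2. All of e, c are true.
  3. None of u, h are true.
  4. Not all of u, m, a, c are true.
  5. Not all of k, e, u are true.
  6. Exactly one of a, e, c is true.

Case c = True:
  (2) forces e = True.
  Constraint (6) is violated (e=T, c=T) — contradiction.
Case c = False:
  Constraint (2) is violated (c=F) — contradiction.
Both cases fail — unsatisfiable.

No satisfying assignment exists.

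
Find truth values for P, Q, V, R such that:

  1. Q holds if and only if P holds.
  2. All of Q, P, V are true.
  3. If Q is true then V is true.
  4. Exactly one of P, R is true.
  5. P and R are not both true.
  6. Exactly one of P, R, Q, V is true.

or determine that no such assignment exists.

UNSATISFIABLE

Case V = True:
  (2) forces Q = True.
  Constraint (6) is violated (Q=T, V=T) — contradiction.
Case V = False:
  Constraint (2) is violated (V=F) — contradiction.
Both cases fail — unsatisfiable.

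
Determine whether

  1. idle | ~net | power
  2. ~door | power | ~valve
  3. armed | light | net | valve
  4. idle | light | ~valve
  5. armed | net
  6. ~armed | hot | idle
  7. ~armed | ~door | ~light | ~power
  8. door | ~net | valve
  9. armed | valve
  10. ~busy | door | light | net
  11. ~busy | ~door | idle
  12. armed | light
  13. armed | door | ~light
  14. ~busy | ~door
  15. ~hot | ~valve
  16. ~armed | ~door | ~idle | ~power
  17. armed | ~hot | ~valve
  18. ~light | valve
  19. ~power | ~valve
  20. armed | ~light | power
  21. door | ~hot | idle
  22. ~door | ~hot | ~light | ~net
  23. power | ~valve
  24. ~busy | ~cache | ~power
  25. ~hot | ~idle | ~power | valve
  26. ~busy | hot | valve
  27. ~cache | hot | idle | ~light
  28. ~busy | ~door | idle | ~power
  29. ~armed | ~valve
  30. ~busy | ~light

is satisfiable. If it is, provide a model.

door = True; net = True; busy = False; armed = True; power = True; cache = True; light = False; idle = False; hot = True; valve = False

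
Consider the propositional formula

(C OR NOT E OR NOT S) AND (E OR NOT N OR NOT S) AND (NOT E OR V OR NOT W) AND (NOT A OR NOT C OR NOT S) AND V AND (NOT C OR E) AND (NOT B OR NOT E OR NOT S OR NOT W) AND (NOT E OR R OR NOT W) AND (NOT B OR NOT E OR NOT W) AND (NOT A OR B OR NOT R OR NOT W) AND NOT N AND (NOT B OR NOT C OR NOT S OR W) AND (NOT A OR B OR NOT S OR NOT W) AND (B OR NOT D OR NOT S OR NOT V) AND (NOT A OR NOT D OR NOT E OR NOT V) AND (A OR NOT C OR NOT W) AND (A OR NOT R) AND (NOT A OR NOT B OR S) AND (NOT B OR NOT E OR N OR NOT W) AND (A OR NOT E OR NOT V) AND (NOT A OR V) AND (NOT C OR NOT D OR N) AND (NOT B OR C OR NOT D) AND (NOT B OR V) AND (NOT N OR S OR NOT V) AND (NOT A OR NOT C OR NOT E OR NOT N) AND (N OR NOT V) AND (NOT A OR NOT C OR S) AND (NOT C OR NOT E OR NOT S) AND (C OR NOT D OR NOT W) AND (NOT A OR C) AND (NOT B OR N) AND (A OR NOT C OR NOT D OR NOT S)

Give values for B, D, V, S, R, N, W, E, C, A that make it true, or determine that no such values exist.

Case V = True:
  (NOT N) forces N = False.
  Clause (N OR NOT V) is falsified — contradiction.
Case V = False:
  Clause (V) is falsified — contradiction.
Both cases fail, so the formula is unsatisfiable.

UNSATISFIABLE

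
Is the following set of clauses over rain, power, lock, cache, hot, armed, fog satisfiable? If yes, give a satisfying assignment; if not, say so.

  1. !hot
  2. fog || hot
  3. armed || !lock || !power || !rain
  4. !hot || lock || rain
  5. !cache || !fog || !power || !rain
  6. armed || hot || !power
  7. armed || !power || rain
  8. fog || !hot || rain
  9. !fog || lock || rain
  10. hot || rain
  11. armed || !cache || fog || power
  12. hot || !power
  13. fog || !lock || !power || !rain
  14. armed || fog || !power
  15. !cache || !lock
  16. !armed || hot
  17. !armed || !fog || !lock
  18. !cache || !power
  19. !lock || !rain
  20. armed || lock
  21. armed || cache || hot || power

Case hot = True:
  Clause (!hot) is falsified — contradiction.
Case hot = False:
  (fog || hot) forces fog = True.
  (hot || rain) forces rain = True.
  (hot || !power) forces power = False.
  (!armed || hot) forces armed = False.
  (!lock || !rain) forces lock = False.
  Clause (armed || lock) is falsified — contradiction.
Both cases fail, so the formula is unsatisfiable.

The formula is unsatisfiable.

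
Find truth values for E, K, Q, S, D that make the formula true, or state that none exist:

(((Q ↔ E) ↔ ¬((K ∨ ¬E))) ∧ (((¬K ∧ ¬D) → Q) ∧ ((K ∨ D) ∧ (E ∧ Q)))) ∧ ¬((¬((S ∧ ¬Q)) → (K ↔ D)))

E=T, K=F, Q=T, S=T, D=T

  ((Q ↔ E) ↔ ¬((K ∨ ¬E))) ∧ (((¬K ∧ ¬D) → Q) ∧ ((K ∨ D) ∧ (E ∧ Q))) = True
    (Q ↔ E) ↔ ¬((K ∨ ¬E)) = True
      Q ↔ E = True
      ¬((K ∨ ¬E)) = True
        K ∨ ¬E = False
          ¬E = False
    ((¬K ∧ ¬D) → Q) ∧ ((K ∨ D) ∧ (E ∧ Q)) = True
      (¬K ∧ ¬D) → Q = True
        ¬K ∧ ¬D = False
          ¬K = True
          ¬D = False
      (K ∨ D) ∧ (E ∧ Q) = True
        K ∨ D = True
        E ∧ Q = True
  ¬((¬((S ∧ ¬Q)) → (K ↔ D))) = True
    ¬((S ∧ ¬Q)) → (K ↔ D) = False
      ¬((S ∧ ¬Q)) = True
        S ∧ ¬Q = False
          ¬Q = False
      K ↔ D = False
Both conjuncts True, so the formula holds.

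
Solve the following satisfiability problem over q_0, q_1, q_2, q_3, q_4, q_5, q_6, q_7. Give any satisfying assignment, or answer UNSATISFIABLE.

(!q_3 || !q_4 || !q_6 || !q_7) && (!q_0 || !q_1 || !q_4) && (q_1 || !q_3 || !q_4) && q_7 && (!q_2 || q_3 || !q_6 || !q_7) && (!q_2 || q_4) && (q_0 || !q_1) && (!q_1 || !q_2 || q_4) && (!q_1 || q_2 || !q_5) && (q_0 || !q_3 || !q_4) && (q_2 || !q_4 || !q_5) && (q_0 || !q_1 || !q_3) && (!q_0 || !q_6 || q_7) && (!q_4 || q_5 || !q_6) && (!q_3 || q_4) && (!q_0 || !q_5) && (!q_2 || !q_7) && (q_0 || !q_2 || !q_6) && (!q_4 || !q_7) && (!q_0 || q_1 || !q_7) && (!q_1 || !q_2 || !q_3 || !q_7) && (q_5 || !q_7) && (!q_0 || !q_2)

Unit clause (q_7) forces q_7 = True.
In (!q_2 || !q_7) only !q_2 is left, so q_2 = False.
In (!q_4 || !q_7) only !q_4 is left, so q_4 = False.
In (q_5 || !q_7) only q_5 is left, so q_5 = True.
In (!q_1 || q_2 || !q_5) only !q_1 is left, so q_1 = False.
In (!q_3 || q_4) only !q_3 is left, so q_3 = False.
In (!q_0 || !q_5) only !q_0 is left, so q_0 = False.
Set q_6 = True.
All clauses satisfied.

q_0=F, q_1=F, q_2=F, q_3=F, q_4=F, q_5=T, q_6=T, q_7=T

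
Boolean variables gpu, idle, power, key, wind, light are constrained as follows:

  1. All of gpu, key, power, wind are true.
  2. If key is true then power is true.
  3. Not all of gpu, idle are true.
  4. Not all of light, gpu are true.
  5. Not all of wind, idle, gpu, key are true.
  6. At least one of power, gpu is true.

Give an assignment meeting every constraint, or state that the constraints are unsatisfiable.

gpu=T; idle=F; power=T; key=T; wind=T; light=F

  (1) {gpu, key, power, wind}: all 4 true ✓
  (2) key=T ⇒ power: T ✓
  (3) {gpu, idle}: 1/2 true — not all ✓
  (4) {light, gpu}: 1/2 true — not all ✓
  (5) {wind, idle, gpu, key}: 3/4 true — not all ✓
  (6) {power, gpu}: 2 true — at least one ✓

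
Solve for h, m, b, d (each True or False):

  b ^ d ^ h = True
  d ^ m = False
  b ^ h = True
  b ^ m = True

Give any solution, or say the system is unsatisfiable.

h = False, m = False, b = True, d = False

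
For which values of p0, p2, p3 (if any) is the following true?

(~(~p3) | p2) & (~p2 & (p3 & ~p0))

p0: False; p2: False; p3: True

  ~(~p3) | p2 = True
    ~(~p3) = True
      ~p3 = False
  ~p2 & (p3 & ~p0) = True
    ~p2 = True
    p3 & ~p0 = True
      ~p0 = True
Both conjuncts True, so the formula holds.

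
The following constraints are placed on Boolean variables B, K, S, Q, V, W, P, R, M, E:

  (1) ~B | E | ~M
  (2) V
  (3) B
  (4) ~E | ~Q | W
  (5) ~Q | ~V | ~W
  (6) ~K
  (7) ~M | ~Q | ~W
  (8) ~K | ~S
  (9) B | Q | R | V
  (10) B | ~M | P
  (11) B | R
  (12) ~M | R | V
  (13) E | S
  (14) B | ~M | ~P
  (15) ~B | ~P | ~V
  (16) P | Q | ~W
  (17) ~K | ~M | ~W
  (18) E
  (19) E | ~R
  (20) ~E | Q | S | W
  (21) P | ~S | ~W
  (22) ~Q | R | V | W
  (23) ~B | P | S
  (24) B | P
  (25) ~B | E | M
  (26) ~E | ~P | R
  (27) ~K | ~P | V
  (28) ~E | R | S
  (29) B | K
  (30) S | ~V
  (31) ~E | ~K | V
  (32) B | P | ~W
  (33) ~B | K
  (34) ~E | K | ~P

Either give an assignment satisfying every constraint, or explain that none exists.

UNSATISFIABLE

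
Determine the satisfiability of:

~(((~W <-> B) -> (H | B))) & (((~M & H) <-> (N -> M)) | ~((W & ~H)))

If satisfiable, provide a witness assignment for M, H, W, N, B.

M = False, H = False, W = True, N = True, B = False

  ~(((~W <-> B) -> (H | B))) = True
    (~W <-> B) -> (H | B) = False
      ~W <-> B = True
        ~W = False
      H | B = False
  ((~M & H) <-> (N -> M)) | ~((W & ~H)) = True
    (~M & H) <-> (N -> M) = True
      ~M & H = False
        ~M = True
      N -> M = False
    ~((W & ~H)) = False
      W & ~H = True
        ~H = True
Both conjuncts True, so the formula holds.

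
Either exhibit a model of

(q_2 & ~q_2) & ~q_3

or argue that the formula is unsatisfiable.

Unsatisfiable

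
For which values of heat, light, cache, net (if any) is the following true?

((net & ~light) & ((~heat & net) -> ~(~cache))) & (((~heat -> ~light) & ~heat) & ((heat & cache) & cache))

No satisfying assignment exists.

Case heat = True: the conjunct ~heat is False.
Case heat = False: the conjunct heat is False.
Both cases fail — unsatisfiable.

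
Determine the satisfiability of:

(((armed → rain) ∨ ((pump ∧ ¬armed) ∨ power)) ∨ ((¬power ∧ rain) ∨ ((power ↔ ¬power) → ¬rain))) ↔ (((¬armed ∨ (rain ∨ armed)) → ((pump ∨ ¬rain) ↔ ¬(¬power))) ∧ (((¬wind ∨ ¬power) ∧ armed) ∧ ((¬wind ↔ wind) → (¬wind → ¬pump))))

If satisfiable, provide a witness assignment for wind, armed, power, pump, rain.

wind = False; armed = True; power = True; pump = True; rain = True

  (((armed → rain) ∨ ((pump ∧ ¬armed) ∨ power)) ∨ ((¬power ∧ rain) ∨ ((power ↔ ¬power) → ¬rain))) ↔ (((¬armed ∨ (rain ∨ armed)) → ((pump ∨ ¬rain) ↔ ¬(¬power))) ∧ (((¬wind ∨ ¬power) ∧ armed) ∧ ((¬wind ↔ wind) → (¬wind → ¬pump)))) = True
    ((armed → rain) ∨ ((pump ∧ ¬armed) ∨ power)) ∨ ((¬power ∧ rain) ∨ ((power ↔ ¬power) → ¬rain)) = True
      (armed → rain) ∨ ((pump ∧ ¬armed) ∨ power) = True
        armed → rain = True
        (pump ∧ ¬armed) ∨ power = True
          pump ∧ ¬armed = False
            ¬armed = False
      (¬power ∧ rain) ∨ ((power ↔ ¬power) → ¬rain) = True
        ¬power ∧ rain = False
          ¬power = False
        (power ↔ ¬power) → ¬rain = True
          power ↔ ¬power = False
            ¬power = False
          ¬rain = False
    ((¬armed ∨ (rain ∨ armed)) → ((pump ∨ ¬rain) ↔ ¬(¬power))) ∧ (((¬wind ∨ ¬power) ∧ armed) ∧ ((¬wind ↔ wind) → (¬wind → ¬pump))) = True
      (¬armed ∨ (rain ∨ armed)) → ((pump ∨ ¬rain) ↔ ¬(¬power)) = True
        ¬armed ∨ (rain ∨ armed) = True
          ¬armed = False
          rain ∨ armed = True
        (pump ∨ ¬rain) ↔ ¬(¬power) = True
          pump ∨ ¬rain = True
            ¬rain = False
          ¬(¬power) = True
            ¬power = False
      ((¬wind ∨ ¬power) ∧ armed) ∧ ((¬wind ↔ wind) → (¬wind → ¬pump)) = True
        (¬wind ∨ ¬power) ∧ armed = True
          ¬wind ∨ ¬power = True
            ¬wind = True
            ¬power = False
        (¬wind ↔ wind) → (¬wind → ¬pump) = True
          ¬wind ↔ wind = False
            ¬wind = True
          ¬wind → ¬pump = False
            ¬wind = True
            ¬pump = False
The formula evaluates to True.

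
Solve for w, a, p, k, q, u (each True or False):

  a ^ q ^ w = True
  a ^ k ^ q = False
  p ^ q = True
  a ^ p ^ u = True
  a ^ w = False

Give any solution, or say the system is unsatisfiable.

w=F, a=F, p=F, k=T, q=T, u=T

a ^ q ^ w = F ^ T ^ F = True ✓
a ^ k ^ q = F ^ T ^ T = False ✓
p ^ q = F ^ T = True ✓
a ^ p ^ u = F ^ F ^ T = True ✓
a ^ w = F ^ F = False ✓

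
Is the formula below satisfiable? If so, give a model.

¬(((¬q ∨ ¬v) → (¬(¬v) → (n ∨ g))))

g: False, q: False, n: False, v: True

  ¬(((¬q ∨ ¬v) → (¬(¬v) → (n ∨ g)))) = True
    (¬q ∨ ¬v) → (¬(¬v) → (n ∨ g)) = False
      ¬q ∨ ¬v = True
        ¬q = True
        ¬v = False
      ¬(¬v) → (n ∨ g) = False
        ¬(¬v) = True
          ¬v = False
        n ∨ g = False
The formula evaluates to True.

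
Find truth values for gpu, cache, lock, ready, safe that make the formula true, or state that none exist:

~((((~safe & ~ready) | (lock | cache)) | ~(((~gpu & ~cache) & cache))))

Case cache = True: the formula becomes ~((True | True)) = False.
Case cache = False: the formula becomes ~((((~safe & ~ready) | lock) | True)) = False.
Both cases fail — unsatisfiable.

UNSATISFIABLE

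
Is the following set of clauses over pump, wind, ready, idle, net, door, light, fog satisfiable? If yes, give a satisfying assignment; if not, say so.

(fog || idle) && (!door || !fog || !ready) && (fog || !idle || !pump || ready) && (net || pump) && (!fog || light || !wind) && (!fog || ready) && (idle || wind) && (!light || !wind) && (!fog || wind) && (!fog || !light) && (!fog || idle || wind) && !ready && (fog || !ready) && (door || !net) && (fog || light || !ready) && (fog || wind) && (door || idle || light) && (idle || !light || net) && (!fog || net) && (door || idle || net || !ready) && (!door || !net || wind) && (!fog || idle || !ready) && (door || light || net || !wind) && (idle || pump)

Unit clause (!ready) forces ready = False.
In (!fog || ready) only !fog is left, so fog = False.
In (fog || wind) only wind is left, so wind = True.
In (fog || idle) only idle is left, so idle = True.
In (fog || !idle || !pump || ready) only !pump is left, so pump = False.
In (net || pump) only net is left, so net = True.
In (!light || !wind) only !light is left, so light = False.
In (door || !net) only door is left, so door = True.
All clauses satisfied.

pump=F, wind=T, ready=F, idle=T, net=T, door=T, light=F, fog=F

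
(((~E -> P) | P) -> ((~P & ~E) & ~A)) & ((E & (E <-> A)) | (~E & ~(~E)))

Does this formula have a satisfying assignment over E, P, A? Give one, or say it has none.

No satisfying assignment exists.

Case E = True: the conjunct ((~E -> P) | P) -> ((~P & ~E) & ~A) becomes (True | P) -> (False & ~A) = False.
Case E = False: the conjunct (E & (E <-> A)) | (~E & ~(~E)) becomes (False & ~A) | (True & False) = False.
Both cases fail — unsatisfiable.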